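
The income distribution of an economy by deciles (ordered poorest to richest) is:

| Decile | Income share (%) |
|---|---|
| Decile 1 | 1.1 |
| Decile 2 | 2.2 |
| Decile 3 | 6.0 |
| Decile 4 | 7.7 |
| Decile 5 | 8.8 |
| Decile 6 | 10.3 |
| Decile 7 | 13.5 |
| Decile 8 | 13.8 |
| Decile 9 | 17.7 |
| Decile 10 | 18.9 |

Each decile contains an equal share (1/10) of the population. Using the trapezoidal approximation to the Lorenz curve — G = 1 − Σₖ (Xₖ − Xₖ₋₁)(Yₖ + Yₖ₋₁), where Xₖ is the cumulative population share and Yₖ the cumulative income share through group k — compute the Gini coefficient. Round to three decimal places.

0.327

Cumulative income shares Yₖ: 0.0110, 0.0330, 0.0930, 0.1700, 0.2580, 0.3610, 0.4960, 0.6340, 0.8110, 1.0000
Σ (Xₖ−Xₖ₋₁)(Yₖ+Yₖ₋₁) = (1/10)(0.0110+0.0000) + (1/10)(0.0330+0.0110) + (1/10)(0.0930+0.0330) + (1/10)(0.1700+0.0930) + (1/10)(0.2580+0.1700) + (1/10)(0.3610+0.2580) + (1/10)(0.4960+0.3610) + (1/10)(0.6340+0.4960) + (1/10)(0.8110+0.6340) + (1/10)(1.0000+0.8110)
  = 0.0011 + 0.0044 + 0.0126 + 0.0263 + 0.0428 + 0.0619 + 0.0857 + 0.1130 + 0.1445 + 0.1811 = 0.6734
G = 1 − 0.6734 = 0.3266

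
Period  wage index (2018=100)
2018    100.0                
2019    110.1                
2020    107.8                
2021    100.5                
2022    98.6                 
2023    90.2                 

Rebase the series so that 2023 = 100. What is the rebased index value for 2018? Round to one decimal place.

Rebased(2018) = 100.0 / 90.2 × 100 = 110.8647

110.9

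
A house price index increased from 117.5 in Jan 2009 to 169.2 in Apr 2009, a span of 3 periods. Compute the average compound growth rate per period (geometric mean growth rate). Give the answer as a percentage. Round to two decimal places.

Growth factor = (169.2/117.5)^(1/3) = (1.440000)^(1/3) = 1.129243
Growth rate = 1.129243 − 1 = 0.129243 = 12.9243%

12.92%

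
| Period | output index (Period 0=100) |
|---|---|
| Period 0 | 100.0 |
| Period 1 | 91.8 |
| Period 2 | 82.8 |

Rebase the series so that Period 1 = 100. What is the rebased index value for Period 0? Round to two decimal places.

108.93

Rebased(Period 0) = 100.0 / 91.8 × 100 = 108.9325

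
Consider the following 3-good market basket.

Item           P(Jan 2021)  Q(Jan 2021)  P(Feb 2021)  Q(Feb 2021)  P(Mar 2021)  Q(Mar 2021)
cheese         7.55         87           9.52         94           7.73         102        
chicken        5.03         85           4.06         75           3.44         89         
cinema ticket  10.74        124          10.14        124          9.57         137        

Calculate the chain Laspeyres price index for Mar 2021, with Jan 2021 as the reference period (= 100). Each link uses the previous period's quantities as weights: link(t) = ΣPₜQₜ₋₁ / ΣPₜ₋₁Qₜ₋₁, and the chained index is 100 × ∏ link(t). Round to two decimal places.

Link Jan 2021→Feb 2021:
ΣP(Feb 2021)Q(Jan 2021) = 9.52×87 + 4.06×85 + 10.14×124 = 828.24 + 345.1 + 1257.36 = 2430.7
ΣP(Jan 2021)Q(Jan 2021) = 7.55×87 + 5.03×85 + 10.74×124 = 656.85 + 427.55 + 1331.76 = 2416.16
link = 2430.7/2416.16 = 1.006018
Link Feb 2021→Mar 2021:
ΣP(Mar 2021)Q(Feb 2021) = 7.73×94 + 3.44×75 + 9.57×124 = 726.62 + 258 + 1186.68 = 2171.3
ΣP(Feb 2021)Q(Feb 2021) = 9.52×94 + 4.06×75 + 10.14×124 = 894.88 + 304.5 + 1257.36 = 2456.74
link = 2171.3/2456.74 = 0.883814
Chained index = 100 × 1.006018 × 0.883814 = 88.9132

88.91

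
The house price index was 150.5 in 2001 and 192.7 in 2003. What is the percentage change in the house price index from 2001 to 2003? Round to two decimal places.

Change = (192.7 − 150.5) / 150.5 × 100
       = 42.2 / 150.5 × 100 = 28.0399%

28.04%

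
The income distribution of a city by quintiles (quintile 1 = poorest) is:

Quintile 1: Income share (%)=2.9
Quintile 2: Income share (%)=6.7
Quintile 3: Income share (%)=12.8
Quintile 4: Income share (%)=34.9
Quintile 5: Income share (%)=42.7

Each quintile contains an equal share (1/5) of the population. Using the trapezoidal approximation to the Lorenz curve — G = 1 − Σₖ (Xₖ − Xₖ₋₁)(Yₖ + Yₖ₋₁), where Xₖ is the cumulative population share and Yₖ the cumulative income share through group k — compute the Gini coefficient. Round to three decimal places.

0.431

Cumulative income shares Yₖ: 0.0290, 0.0960, 0.2240, 0.5730, 1.0000
Σ (Xₖ−Xₖ₋₁)(Yₖ+Yₖ₋₁) = (1/5)(0.0290+0.0000) + (1/5)(0.0960+0.0290) + (1/5)(0.2240+0.0960) + (1/5)(0.5730+0.2240) + (1/5)(1.0000+0.5730)
  = 0.0058 + 0.0250 + 0.0640 + 0.1594 + 0.3146 = 0.5688
G = 1 − 0.5688 = 0.4312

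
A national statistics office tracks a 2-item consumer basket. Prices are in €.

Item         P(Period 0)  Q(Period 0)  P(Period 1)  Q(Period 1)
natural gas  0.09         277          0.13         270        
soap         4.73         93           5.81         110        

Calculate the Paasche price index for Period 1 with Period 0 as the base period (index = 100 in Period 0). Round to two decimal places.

Paasche price index uses current-period quantities as weights.
ΣP(Period 1)·Q(Period 1) = 0.13×270 + 5.81×110 = 35.1 + 639.1 = 674.2
ΣP(Period 0)·Q(Period 1) = 0.09×270 + 4.73×110 = 24.3 + 520.3 = 544.6
Index = 674.2 / 544.6 × 100 = 123.7973

123.80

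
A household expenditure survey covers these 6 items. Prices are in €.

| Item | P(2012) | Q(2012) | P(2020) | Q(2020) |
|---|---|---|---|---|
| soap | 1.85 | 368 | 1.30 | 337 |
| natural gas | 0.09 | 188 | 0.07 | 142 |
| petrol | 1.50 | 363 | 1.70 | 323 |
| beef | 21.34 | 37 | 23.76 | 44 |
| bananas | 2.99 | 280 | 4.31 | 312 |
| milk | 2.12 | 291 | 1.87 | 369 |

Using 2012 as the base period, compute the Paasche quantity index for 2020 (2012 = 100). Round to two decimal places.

Paasche quantity index uses current-period prices as weights.
ΣP(2020)·Q(2020) = 1.30×337 + 0.07×142 + 1.70×323 + 23.76×44 + 4.31×312 + 1.87×369 = 438.1 + 9.94 + 549.1 + 1045.44 + 1344.72 + 690.03 = 4077.33
ΣP(2020)·Q(2012) = 1.30×368 + 0.07×188 + 1.70×363 + 23.76×37 + 4.31×280 + 1.87×291 = 478.4 + 13.16 + 617.1 + 879.12 + 1206.8 + 544.17 = 3738.75
Index = 4077.33 / 3738.75 × 100 = 109.0560

109.06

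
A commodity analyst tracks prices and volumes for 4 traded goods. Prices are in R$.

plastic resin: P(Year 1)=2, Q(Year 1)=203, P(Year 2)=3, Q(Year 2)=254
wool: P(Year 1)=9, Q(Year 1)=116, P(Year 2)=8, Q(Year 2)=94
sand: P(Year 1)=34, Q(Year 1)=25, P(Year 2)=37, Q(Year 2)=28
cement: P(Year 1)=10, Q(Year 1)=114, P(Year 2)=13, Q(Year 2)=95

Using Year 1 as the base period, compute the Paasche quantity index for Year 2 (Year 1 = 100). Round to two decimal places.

Paasche quantity index uses current-period prices as weights.
ΣP(Year 2)·Q(Year 2) = 3×254 + 8×94 + 37×28 + 13×95 = 762 + 752 + 1036 + 1235 = 3785
ΣP(Year 2)·Q(Year 1) = 3×203 + 8×116 + 37×25 + 13×114 = 609 + 928 + 925 + 1482 = 3944
Index = 3785 / 3944 × 100 = 95.9686

95.97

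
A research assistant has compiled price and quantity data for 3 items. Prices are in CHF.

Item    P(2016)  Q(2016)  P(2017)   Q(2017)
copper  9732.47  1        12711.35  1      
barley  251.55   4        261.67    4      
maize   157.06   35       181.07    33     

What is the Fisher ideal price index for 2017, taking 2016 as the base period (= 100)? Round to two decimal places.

Laspeyres component (base-period weights):
ΣP(2017)Q(2016) = 12711.35×1 + 261.67×4 + 181.07×35 = 12711.35 + 1046.68 + 6337.45 = 20095.48
ΣP(2016)Q(2016) = 9732.47×1 + 251.55×4 + 157.06×35 = 9732.47 + 1006.2 + 5497.1 = 16235.77
L = 20095.48 / 16235.77 × 100 = 123.7729
Paasche component (current-period weights):
ΣP(2017)Q(2017) = 12711.35×1 + 261.67×4 + 181.07×33 = 12711.35 + 1046.68 + 5975.31 = 19733.34
ΣP(2016)Q(2017) = 9732.47×1 + 251.55×4 + 157.06×33 = 9732.47 + 1006.2 + 5182.98 = 15921.65
P = 19733.34 / 15921.65 × 100 = 123.9403
Fisher = √(L × P) = √(123.7729 × 123.9403) = 123.8566

123.86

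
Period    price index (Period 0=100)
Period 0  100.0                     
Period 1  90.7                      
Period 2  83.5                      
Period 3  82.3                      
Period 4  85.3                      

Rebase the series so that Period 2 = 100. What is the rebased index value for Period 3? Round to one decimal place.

Rebased(Period 3) = 82.3 / 83.5 × 100 = 98.5629

98.6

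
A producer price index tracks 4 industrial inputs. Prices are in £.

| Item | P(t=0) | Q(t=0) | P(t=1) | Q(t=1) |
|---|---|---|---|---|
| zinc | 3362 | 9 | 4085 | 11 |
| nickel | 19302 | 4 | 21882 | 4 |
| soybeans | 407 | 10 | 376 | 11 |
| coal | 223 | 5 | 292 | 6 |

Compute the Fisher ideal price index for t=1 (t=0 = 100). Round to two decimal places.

Laspeyres component (base-period weights):
ΣP(t=1)Q(t=0) = 4085×9 + 21882×4 + 376×10 + 292×5 = 36765 + 87528 + 3760 + 1460 = 129513
ΣP(t=0)Q(t=0) = 3362×9 + 19302×4 + 407×10 + 223×5 = 30258 + 77208 + 4070 + 1115 = 112651
L = 129513 / 112651 × 100 = 114.9684
Paasche component (current-period weights):
ΣP(t=1)Q(t=1) = 4085×11 + 21882×4 + 376×11 + 292×6 = 44935 + 87528 + 4136 + 1752 = 138351
ΣP(t=0)Q(t=1) = 3362×11 + 19302×4 + 407×11 + 223×6 = 36982 + 77208 + 4477 + 1338 = 120005
P = 138351 / 120005 × 100 = 115.2877
Fisher = √(L × P) = √(114.9684 × 115.2877) = 115.1279

115.13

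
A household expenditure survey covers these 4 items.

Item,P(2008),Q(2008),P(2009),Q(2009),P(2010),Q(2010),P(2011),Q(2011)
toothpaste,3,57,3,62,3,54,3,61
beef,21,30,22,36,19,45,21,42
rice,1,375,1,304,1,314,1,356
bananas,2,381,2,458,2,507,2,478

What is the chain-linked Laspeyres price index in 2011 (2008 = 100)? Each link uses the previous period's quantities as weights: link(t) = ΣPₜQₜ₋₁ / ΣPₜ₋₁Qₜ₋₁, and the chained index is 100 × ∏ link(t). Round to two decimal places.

100.26

Link 2008→2009:
ΣP(2009)Q(2008) = 3×57 + 22×30 + 1×375 + 2×381 = 171 + 660 + 375 + 762 = 1968
ΣP(2008)Q(2008) = 3×57 + 21×30 + 1×375 + 2×381 = 171 + 630 + 375 + 762 = 1938
link = 1968/1938 = 1.015480
Link 2009→2010:
ΣP(2010)Q(2009) = 3×62 + 19×36 + 1×304 + 2×458 = 186 + 684 + 304 + 916 = 2090
ΣP(2009)Q(2009) = 3×62 + 22×36 + 1×304 + 2×458 = 186 + 792 + 304 + 916 = 2198
link = 2090/2198 = 0.950864
Link 2010→2011:
ΣP(2011)Q(2010) = 3×54 + 21×45 + 1×314 + 2×507 = 162 + 945 + 314 + 1014 = 2435
ΣP(2010)Q(2010) = 3×54 + 19×45 + 1×314 + 2×507 = 162 + 855 + 314 + 1014 = 2345
link = 2435/2345 = 1.038380
Chained index = 100 × 1.015480 × 0.950864 × 1.038380 = 100.2642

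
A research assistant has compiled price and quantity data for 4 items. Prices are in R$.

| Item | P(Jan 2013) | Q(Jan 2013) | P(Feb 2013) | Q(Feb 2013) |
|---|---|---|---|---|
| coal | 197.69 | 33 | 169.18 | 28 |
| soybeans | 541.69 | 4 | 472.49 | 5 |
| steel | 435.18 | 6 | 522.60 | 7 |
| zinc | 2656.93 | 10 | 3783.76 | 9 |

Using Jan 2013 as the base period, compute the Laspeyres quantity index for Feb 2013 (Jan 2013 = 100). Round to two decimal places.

92.95

Laspeyres quantity index uses base-period prices as weights.
ΣP(Jan 2013)·Q(Feb 2013) = 197.69×28 + 541.69×5 + 435.18×7 + 2656.93×9 = 5535.32 + 2708.45 + 3046.26 + 23912.37 = 35202.4
ΣP(Jan 2013)·Q(Jan 2013) = 197.69×33 + 541.69×4 + 435.18×6 + 2656.93×10 = 6523.77 + 2166.76 + 2611.08 + 26569.3 = 37870.91
Index = 35202.4 / 37870.91 × 100 = 92.9537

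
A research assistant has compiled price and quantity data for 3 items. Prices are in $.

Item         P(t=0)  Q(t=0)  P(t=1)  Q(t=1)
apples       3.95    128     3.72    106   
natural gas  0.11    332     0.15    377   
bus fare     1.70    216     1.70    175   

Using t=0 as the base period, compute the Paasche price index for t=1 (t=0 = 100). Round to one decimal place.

Paasche price index uses current-period quantities as weights.
ΣP(t=1)·Q(t=1) = 3.72×106 + 0.15×377 + 1.70×175 = 394.32 + 56.55 + 297.5 = 748.37
ΣP(t=0)·Q(t=1) = 3.95×106 + 0.11×377 + 1.70×175 = 418.7 + 41.47 + 297.5 = 757.67
Index = 748.37 / 757.67 × 100 = 98.7726

98.8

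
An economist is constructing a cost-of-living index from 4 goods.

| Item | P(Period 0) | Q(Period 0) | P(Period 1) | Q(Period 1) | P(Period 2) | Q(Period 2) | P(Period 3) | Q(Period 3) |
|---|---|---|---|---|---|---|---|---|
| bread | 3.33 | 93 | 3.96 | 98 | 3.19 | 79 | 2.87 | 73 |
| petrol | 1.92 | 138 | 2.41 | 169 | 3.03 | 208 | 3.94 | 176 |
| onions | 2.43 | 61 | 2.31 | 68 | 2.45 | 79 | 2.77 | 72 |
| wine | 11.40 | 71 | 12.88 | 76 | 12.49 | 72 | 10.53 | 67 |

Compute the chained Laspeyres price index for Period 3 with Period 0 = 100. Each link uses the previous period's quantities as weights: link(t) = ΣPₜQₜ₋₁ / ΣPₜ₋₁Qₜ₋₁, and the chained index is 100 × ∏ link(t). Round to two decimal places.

Link Period 0→Period 1:
ΣP(Period 1)Q(Period 0) = 3.96×93 + 2.41×138 + 2.31×61 + 12.88×71 = 368.28 + 332.58 + 140.91 + 914.48 = 1756.25
ΣP(Period 0)Q(Period 0) = 3.33×93 + 1.92×138 + 2.43×61 + 11.40×71 = 309.69 + 264.96 + 148.23 + 809.4 = 1532.28
link = 1756.25/1532.28 = 1.146168
Link Period 1→Period 2:
ΣP(Period 2)Q(Period 1) = 3.19×98 + 3.03×169 + 2.45×68 + 12.49×76 = 312.62 + 512.07 + 166.6 + 949.24 = 1940.53
ΣP(Period 1)Q(Period 1) = 3.96×98 + 2.41×169 + 2.31×68 + 12.88×76 = 388.08 + 407.29 + 157.08 + 978.88 = 1931.33
link = 1940.53/1931.33 = 1.004764
Link Period 2→Period 3:
ΣP(Period 3)Q(Period 2) = 2.87×79 + 3.94×208 + 2.77×79 + 10.53×72 = 226.73 + 819.52 + 218.83 + 758.16 = 2023.24
ΣP(Period 2)Q(Period 2) = 3.19×79 + 3.03×208 + 2.45×79 + 12.49×72 = 252.01 + 630.24 + 193.55 + 899.28 = 1975.08
link = 2023.24/1975.08 = 1.024384
Chained index = 100 × 1.146168 × 1.004764 × 1.024384 = 117.9709

117.97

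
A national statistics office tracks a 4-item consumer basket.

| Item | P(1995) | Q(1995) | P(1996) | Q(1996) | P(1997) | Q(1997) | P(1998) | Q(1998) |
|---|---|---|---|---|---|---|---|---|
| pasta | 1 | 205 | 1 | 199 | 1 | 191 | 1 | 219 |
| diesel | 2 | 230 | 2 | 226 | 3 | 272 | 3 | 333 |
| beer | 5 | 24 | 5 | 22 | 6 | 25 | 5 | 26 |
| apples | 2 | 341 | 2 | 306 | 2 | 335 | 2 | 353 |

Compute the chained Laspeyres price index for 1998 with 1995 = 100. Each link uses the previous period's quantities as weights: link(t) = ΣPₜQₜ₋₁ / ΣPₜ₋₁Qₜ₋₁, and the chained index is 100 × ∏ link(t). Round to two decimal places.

116.45

Link 1995→1996:
ΣP(1996)Q(1995) = 1×205 + 2×230 + 5×24 + 2×341 = 205 + 460 + 120 + 682 = 1467
ΣP(1995)Q(1995) = 1×205 + 2×230 + 5×24 + 2×341 = 205 + 460 + 120 + 682 = 1467
link = 1467/1467 = 1.000000
Link 1996→1997:
ΣP(1997)Q(1996) = 1×199 + 3×226 + 6×22 + 2×306 = 199 + 678 + 132 + 612 = 1621
ΣP(1996)Q(1996) = 1×199 + 2×226 + 5×22 + 2×306 = 199 + 452 + 110 + 612 = 1373
link = 1621/1373 = 1.180626
Link 1997→1998:
ΣP(1998)Q(1997) = 1×191 + 3×272 + 5×25 + 2×335 = 191 + 816 + 125 + 670 = 1802
ΣP(1997)Q(1997) = 1×191 + 3×272 + 6×25 + 2×335 = 191 + 816 + 150 + 670 = 1827
link = 1802/1827 = 0.986316
Chained index = 100 × 1.000000 × 1.180626 × 0.986316 = 116.4471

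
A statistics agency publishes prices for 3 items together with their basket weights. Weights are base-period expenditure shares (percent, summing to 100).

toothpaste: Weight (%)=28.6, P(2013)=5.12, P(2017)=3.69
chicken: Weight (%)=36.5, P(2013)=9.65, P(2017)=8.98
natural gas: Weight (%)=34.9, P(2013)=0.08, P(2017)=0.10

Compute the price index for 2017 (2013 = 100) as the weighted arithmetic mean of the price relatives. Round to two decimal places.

98.20

toothpaste: 28.6 × (3.69/5.12) = 28.6 × 0.720703 = 20.6121
chicken: 36.5 × (8.98/9.65) = 36.5 × 0.930570 = 33.9658
natural gas: 34.9 × (0.10/0.08) = 34.9 × 1.250000 = 43.6250
Index = Σ wᵢ·(p₁ᵢ/p₀ᵢ) = 20.6121 + 33.9658 + 43.6250 = 98.2029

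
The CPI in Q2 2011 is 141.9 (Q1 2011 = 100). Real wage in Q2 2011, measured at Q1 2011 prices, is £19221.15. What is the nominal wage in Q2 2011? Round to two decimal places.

Nominal = Real × (Index/100) = 19221.15 × (141.9/100)
        = 19221.15 × 1.419 = 27274.8119

27274.81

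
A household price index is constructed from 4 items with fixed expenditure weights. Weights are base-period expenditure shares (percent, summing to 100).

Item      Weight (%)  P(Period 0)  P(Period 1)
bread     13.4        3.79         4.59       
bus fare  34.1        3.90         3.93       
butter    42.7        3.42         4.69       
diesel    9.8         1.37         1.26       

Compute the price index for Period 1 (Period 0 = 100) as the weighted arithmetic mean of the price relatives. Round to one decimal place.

118.2

bread: 13.4 × (4.59/3.79) = 13.4 × 1.211082 = 16.2285
bus fare: 34.1 × (3.93/3.90) = 34.1 × 1.007692 = 34.3623
butter: 42.7 × (4.69/3.42) = 42.7 × 1.371345 = 58.5564
diesel: 9.8 × (1.26/1.37) = 9.8 × 0.919708 = 9.0131
Index = Σ wᵢ·(p₁ᵢ/p₀ᵢ) = 16.2285 + 34.3623 + 58.5564 + 9.0131 = 118.1604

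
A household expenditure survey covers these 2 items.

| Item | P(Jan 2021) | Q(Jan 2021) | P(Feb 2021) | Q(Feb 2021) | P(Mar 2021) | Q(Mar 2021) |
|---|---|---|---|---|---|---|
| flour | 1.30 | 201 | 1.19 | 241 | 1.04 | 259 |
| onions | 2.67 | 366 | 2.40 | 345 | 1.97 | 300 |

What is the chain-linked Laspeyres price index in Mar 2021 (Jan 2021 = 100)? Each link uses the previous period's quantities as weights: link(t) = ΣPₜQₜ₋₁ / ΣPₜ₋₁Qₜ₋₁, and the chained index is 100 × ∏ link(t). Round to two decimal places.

75.30

Link Jan 2021→Feb 2021:
ΣP(Feb 2021)Q(Jan 2021) = 1.19×201 + 2.40×366 = 239.19 + 878.4 = 1117.59
ΣP(Jan 2021)Q(Jan 2021) = 1.30×201 + 2.67×366 = 261.3 + 977.22 = 1238.52
link = 1117.59/1238.52 = 0.902359
Link Feb 2021→Mar 2021:
ΣP(Mar 2021)Q(Feb 2021) = 1.04×241 + 1.97×345 = 250.64 + 679.65 = 930.29
ΣP(Feb 2021)Q(Feb 2021) = 1.19×241 + 2.40×345 = 286.79 + 828 = 1114.79
link = 930.29/1114.79 = 0.834498
Chained index = 100 × 0.902359 × 0.834498 = 75.3017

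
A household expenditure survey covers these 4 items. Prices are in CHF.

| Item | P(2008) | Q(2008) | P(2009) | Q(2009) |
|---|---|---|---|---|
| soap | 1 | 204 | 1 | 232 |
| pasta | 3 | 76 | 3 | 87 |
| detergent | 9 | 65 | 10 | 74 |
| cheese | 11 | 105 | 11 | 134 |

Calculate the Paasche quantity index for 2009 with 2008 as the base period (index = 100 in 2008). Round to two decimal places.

121.01

Paasche quantity index uses current-period prices as weights.
ΣP(2009)·Q(2009) = 1×232 + 3×87 + 10×74 + 11×134 = 232 + 261 + 740 + 1474 = 2707
ΣP(2009)·Q(2008) = 1×204 + 3×76 + 10×65 + 11×105 = 204 + 228 + 650 + 1155 = 2237
Index = 2707 / 2237 × 100 = 121.0103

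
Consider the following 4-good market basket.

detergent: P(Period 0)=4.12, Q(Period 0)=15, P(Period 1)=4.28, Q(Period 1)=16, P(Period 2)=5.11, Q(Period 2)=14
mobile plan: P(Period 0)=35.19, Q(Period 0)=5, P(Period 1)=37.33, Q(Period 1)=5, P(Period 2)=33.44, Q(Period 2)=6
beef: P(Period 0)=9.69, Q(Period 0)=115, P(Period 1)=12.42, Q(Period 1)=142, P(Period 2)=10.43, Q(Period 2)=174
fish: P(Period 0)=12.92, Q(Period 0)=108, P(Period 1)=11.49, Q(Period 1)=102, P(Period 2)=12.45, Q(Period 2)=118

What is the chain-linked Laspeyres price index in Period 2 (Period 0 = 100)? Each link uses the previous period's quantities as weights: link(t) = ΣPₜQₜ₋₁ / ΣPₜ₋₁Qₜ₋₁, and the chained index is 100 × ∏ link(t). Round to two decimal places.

Link Period 0→Period 1:
ΣP(Period 1)Q(Period 0) = 4.28×15 + 37.33×5 + 12.42×115 + 11.49×108 = 64.2 + 186.65 + 1428.3 + 1240.92 = 2920.07
ΣP(Period 0)Q(Period 0) = 4.12×15 + 35.19×5 + 9.69×115 + 12.92×108 = 61.8 + 175.95 + 1114.35 + 1395.36 = 2747.46
link = 2920.07/2747.46 = 1.062825
Link Period 1→Period 2:
ΣP(Period 2)Q(Period 1) = 5.11×16 + 33.44×5 + 10.43×142 + 12.45×102 = 81.76 + 167.2 + 1481.06 + 1269.9 = 2999.92
ΣP(Period 1)Q(Period 1) = 4.28×16 + 37.33×5 + 12.42×142 + 11.49×102 = 68.48 + 186.65 + 1763.64 + 1171.98 = 3190.75
link = 2999.92/3190.75 = 0.940193
Chained index = 100 × 1.062825 × 0.940193 = 99.9261

99.93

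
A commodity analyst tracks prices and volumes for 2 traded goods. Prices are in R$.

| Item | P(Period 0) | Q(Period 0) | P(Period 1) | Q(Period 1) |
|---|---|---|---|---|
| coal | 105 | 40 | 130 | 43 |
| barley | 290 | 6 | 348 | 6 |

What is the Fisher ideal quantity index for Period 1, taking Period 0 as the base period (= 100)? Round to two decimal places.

Laspeyres component (base-period weights):
ΣP(Period 0)Q(Period 1) = 105×43 + 290×6 = 4515 + 1740 = 6255
ΣP(Period 0)Q(Period 0) = 105×40 + 290×6 = 4200 + 1740 = 5940
L = 6255 / 5940 × 100 = 105.3030
Paasche component (current-period weights):
ΣP(Period 1)Q(Period 1) = 130×43 + 348×6 = 5590 + 2088 = 7678
ΣP(Period 1)Q(Period 0) = 130×40 + 348×6 = 5200 + 2088 = 7288
P = 7678 / 7288 × 100 = 105.3513
Fisher = √(L × P) = √(105.3030 × 105.3513) = 105.3271

105.33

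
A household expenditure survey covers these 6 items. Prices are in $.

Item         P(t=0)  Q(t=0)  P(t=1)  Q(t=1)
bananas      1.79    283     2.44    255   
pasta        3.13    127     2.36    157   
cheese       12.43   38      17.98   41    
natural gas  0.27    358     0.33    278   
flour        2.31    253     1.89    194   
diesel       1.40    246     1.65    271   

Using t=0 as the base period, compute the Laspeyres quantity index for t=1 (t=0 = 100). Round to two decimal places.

Laspeyres quantity index uses base-period prices as weights.
ΣP(t=0)·Q(t=1) = 1.79×255 + 3.13×157 + 12.43×41 + 0.27×278 + 2.31×194 + 1.40×271 = 456.45 + 491.41 + 509.63 + 75.06 + 448.14 + 379.4 = 2360.09
ΣP(t=0)·Q(t=0) = 1.79×283 + 3.13×127 + 12.43×38 + 0.27×358 + 2.31×253 + 1.40×246 = 506.57 + 397.51 + 472.34 + 96.66 + 584.43 + 344.4 = 2401.91
Index = 2360.09 / 2401.91 × 100 = 98.2589

98.26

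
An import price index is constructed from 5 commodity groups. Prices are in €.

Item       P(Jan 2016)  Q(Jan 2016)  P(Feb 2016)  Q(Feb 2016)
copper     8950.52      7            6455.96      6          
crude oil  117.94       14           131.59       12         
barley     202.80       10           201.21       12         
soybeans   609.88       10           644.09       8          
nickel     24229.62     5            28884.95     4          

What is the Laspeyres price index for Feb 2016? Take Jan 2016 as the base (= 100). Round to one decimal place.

Laspeyres price index uses base-period quantities as weights.
ΣP(Feb 2016)·Q(Jan 2016) = 6455.96×7 + 131.59×14 + 201.21×10 + 644.09×10 + 28884.95×5 = 45191.72 + 1842.26 + 2012.1 + 6440.9 + 144424.75 = 199911.73
ΣP(Jan 2016)·Q(Jan 2016) = 8950.52×7 + 117.94×14 + 202.80×10 + 609.88×10 + 24229.62×5 = 62653.64 + 1651.16 + 2028 + 6098.8 + 121148.1 = 193579.7
Index = 199911.73 / 193579.7 × 100 = 103.2710

103.3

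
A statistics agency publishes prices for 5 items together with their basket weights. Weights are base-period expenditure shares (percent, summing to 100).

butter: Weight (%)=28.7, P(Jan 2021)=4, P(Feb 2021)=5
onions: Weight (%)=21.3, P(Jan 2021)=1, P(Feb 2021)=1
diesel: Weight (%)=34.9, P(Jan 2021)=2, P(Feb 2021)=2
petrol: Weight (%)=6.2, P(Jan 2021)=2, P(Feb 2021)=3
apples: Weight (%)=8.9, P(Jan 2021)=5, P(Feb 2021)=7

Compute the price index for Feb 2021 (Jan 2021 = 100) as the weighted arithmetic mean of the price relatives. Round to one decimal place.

butter: 28.7 × (5/4) = 28.7 × 1.250000 = 35.8750
onions: 21.3 × (1/1) = 21.3 × 1.000000 = 21.3000
diesel: 34.9 × (2/2) = 34.9 × 1.000000 = 34.9000
petrol: 6.2 × (3/2) = 6.2 × 1.500000 = 9.3000
apples: 8.9 × (7/5) = 8.9 × 1.400000 = 12.4600
Index = Σ wᵢ·(p₁ᵢ/p₀ᵢ) = 35.8750 + 21.3000 + 34.9000 + 9.3000 + 12.4600 = 113.8350

113.8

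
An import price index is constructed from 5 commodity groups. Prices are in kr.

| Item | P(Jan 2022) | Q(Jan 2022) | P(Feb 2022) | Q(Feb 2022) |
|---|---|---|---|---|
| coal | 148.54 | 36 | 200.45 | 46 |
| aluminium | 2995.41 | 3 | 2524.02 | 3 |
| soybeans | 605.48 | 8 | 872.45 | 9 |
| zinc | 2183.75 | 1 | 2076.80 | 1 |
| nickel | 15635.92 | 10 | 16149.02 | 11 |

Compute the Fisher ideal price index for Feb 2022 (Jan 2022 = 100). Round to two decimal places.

104.42

Laspeyres component (base-period weights):
ΣP(Feb 2022)Q(Jan 2022) = 200.45×36 + 2524.02×3 + 872.45×8 + 2076.80×1 + 16149.02×10 = 7216.2 + 7572.06 + 6979.6 + 2076.8 + 161490.2 = 185334.86
ΣP(Jan 2022)Q(Jan 2022) = 148.54×36 + 2995.41×3 + 605.48×8 + 2183.75×1 + 15635.92×10 = 5347.44 + 8986.23 + 4843.84 + 2183.75 + 156359.2 = 177720.46
L = 185334.86 / 177720.46 × 100 = 104.2845
Paasche component (current-period weights):
ΣP(Feb 2022)Q(Feb 2022) = 200.45×46 + 2524.02×3 + 872.45×9 + 2076.80×1 + 16149.02×11 = 9220.7 + 7572.06 + 7852.05 + 2076.8 + 177639.22 = 204360.83
ΣP(Jan 2022)Q(Feb 2022) = 148.54×46 + 2995.41×3 + 605.48×9 + 2183.75×1 + 15635.92×11 = 6832.84 + 8986.23 + 5449.32 + 2183.75 + 171995.12 = 195447.26
P = 204360.83 / 195447.26 × 100 = 104.5606
Fisher = √(L × P) = √(104.2845 × 104.5606) = 104.4224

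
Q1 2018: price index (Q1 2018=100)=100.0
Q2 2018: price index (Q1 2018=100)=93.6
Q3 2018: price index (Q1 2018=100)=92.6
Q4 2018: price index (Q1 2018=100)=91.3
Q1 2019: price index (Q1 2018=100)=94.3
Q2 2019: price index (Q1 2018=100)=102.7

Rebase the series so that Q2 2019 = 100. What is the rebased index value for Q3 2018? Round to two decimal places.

90.17

Rebased(Q3 2018) = 92.6 / 102.7 × 100 = 90.1655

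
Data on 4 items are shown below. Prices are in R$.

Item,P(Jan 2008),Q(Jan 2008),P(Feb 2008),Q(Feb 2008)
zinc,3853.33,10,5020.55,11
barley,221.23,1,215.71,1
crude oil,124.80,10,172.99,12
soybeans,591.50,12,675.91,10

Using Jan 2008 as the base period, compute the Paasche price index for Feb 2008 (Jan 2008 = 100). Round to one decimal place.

128.5

Paasche price index uses current-period quantities as weights.
ΣP(Feb 2008)·Q(Feb 2008) = 5020.55×11 + 215.71×1 + 172.99×12 + 675.91×10 = 55226.05 + 215.71 + 2075.88 + 6759.1 = 64276.74
ΣP(Jan 2008)·Q(Feb 2008) = 3853.33×11 + 221.23×1 + 124.80×12 + 591.50×10 = 42386.63 + 221.23 + 1497.6 + 5915 = 50020.46
Index = 64276.74 / 50020.46 × 100 = 128.5009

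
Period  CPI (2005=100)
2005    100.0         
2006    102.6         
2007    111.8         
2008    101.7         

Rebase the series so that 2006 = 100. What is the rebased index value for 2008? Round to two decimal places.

Rebased(2008) = 101.7 / 102.6 × 100 = 99.1228

99.12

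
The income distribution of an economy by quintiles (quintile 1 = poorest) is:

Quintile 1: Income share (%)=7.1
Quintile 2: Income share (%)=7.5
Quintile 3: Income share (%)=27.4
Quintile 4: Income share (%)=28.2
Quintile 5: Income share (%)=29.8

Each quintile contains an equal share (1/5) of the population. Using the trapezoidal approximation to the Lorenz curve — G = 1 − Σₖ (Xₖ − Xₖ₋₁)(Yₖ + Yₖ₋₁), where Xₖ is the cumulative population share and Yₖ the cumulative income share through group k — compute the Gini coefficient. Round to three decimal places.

0.264

Cumulative income shares Yₖ: 0.0710, 0.1460, 0.4200, 0.7020, 1.0000
Σ (Xₖ−Xₖ₋₁)(Yₖ+Yₖ₋₁) = (1/5)(0.0710+0.0000) + (1/5)(0.1460+0.0710) + (1/5)(0.4200+0.1460) + (1/5)(0.7020+0.4200) + (1/5)(1.0000+0.7020)
  = 0.0142 + 0.0434 + 0.1132 + 0.2244 + 0.3404 = 0.7356
G = 1 − 0.7356 = 0.2644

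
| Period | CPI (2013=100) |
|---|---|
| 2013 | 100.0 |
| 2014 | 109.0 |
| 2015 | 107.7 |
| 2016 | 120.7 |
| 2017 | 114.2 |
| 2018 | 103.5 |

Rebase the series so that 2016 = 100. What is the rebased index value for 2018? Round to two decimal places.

85.75

Rebased(2018) = 103.5 / 120.7 × 100 = 85.7498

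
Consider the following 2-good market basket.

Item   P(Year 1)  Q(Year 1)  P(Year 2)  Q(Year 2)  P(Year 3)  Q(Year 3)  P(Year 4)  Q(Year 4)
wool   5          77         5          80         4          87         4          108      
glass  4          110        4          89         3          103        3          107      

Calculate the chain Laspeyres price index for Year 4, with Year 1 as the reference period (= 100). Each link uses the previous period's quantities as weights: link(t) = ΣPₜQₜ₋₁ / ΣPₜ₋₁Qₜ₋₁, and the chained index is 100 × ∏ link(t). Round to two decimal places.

Link Year 1→Year 2:
ΣP(Year 2)Q(Year 1) = 5×77 + 4×110 = 385 + 440 = 825
ΣP(Year 1)Q(Year 1) = 5×77 + 4×110 = 385 + 440 = 825
link = 825/825 = 1.000000
Link Year 2→Year 3:
ΣP(Year 3)Q(Year 2) = 4×80 + 3×89 = 320 + 267 = 587
ΣP(Year 2)Q(Year 2) = 5×80 + 4×89 = 400 + 356 = 756
link = 587/756 = 0.776455
Link Year 3→Year 4:
ΣP(Year 4)Q(Year 3) = 4×87 + 3×103 = 348 + 309 = 657
ΣP(Year 3)Q(Year 3) = 4×87 + 3×103 = 348 + 309 = 657
link = 657/657 = 1.000000
Chained index = 100 × 1.000000 × 0.776455 × 1.000000 = 77.6455

77.65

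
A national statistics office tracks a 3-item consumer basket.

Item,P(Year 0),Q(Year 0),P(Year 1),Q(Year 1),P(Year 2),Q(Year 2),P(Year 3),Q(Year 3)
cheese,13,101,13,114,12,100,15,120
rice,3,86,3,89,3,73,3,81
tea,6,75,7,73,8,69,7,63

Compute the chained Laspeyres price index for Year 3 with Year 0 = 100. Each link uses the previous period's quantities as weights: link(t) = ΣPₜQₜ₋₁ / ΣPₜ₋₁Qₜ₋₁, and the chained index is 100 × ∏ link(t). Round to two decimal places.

113.76

Link Year 0→Year 1:
ΣP(Year 1)Q(Year 0) = 13×101 + 3×86 + 7×75 = 1313 + 258 + 525 = 2096
ΣP(Year 0)Q(Year 0) = 13×101 + 3×86 + 6×75 = 1313 + 258 + 450 = 2021
link = 2096/2021 = 1.037110
Link Year 1→Year 2:
ΣP(Year 2)Q(Year 1) = 12×114 + 3×89 + 8×73 = 1368 + 267 + 584 = 2219
ΣP(Year 1)Q(Year 1) = 13×114 + 3×89 + 7×73 = 1482 + 267 + 511 = 2260
link = 2219/2260 = 0.981858
Link Year 2→Year 3:
ΣP(Year 3)Q(Year 2) = 15×100 + 3×73 + 7×69 = 1500 + 219 + 483 = 2202
ΣP(Year 2)Q(Year 2) = 12×100 + 3×73 + 8×69 = 1200 + 219 + 552 = 1971
link = 2202/1971 = 1.117199
Chained index = 100 × 1.037110 × 0.981858 × 1.117199 = 113.7639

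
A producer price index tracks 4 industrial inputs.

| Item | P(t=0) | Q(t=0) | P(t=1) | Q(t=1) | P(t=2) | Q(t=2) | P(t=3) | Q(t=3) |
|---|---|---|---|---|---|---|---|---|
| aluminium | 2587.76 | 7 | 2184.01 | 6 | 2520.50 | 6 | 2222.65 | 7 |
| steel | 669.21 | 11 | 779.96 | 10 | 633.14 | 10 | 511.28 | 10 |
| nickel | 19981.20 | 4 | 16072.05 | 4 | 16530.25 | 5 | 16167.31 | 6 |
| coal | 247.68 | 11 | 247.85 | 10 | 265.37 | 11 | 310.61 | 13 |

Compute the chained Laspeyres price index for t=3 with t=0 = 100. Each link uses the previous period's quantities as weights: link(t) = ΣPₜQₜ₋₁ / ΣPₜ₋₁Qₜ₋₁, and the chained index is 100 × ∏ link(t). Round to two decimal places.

83.01

Link t=0→t=1:
ΣP(t=1)Q(t=0) = 2184.01×7 + 779.96×11 + 16072.05×4 + 247.85×11 = 15288.07 + 8579.56 + 64288.2 + 2726.35 = 90882.18
ΣP(t=0)Q(t=0) = 2587.76×7 + 669.21×11 + 19981.20×4 + 247.68×11 = 18114.32 + 7361.31 + 79924.8 + 2724.48 = 108124.91
link = 90882.18/108124.91 = 0.840530
Link t=1→t=2:
ΣP(t=2)Q(t=1) = 2520.50×6 + 633.14×10 + 16530.25×4 + 265.37×10 = 15123 + 6331.4 + 66121 + 2653.7 = 90229.1
ΣP(t=1)Q(t=1) = 2184.01×6 + 779.96×10 + 16072.05×4 + 247.85×10 = 13104.06 + 7799.6 + 64288.2 + 2478.5 = 87670.36
link = 90229.1/87670.36 = 1.029186
Link t=2→t=3:
ΣP(t=3)Q(t=2) = 2222.65×6 + 511.28×10 + 16167.31×5 + 310.61×11 = 13335.9 + 5112.8 + 80836.55 + 3416.71 = 102701.96
ΣP(t=2)Q(t=2) = 2520.50×6 + 633.14×10 + 16530.25×5 + 265.37×11 = 15123 + 6331.4 + 82651.25 + 2919.07 = 107024.72
link = 102701.96/107024.72 = 0.959610
Chained index = 100 × 0.840530 × 1.029186 × 0.959610 = 83.0121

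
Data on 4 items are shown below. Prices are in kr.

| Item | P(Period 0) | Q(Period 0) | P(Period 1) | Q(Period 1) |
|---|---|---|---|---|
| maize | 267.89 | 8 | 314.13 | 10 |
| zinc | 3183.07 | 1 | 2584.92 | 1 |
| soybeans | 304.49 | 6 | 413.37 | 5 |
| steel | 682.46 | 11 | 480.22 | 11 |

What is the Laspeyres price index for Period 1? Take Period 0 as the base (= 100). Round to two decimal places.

Laspeyres price index uses base-period quantities as weights.
ΣP(Period 1)·Q(Period 0) = 314.13×8 + 2584.92×1 + 413.37×6 + 480.22×11 = 2513.04 + 2584.92 + 2480.22 + 5282.42 = 12860.6
ΣP(Period 0)·Q(Period 0) = 267.89×8 + 3183.07×1 + 304.49×6 + 682.46×11 = 2143.12 + 3183.07 + 1826.94 + 7507.06 = 14660.19
Index = 12860.6 / 14660.19 × 100 = 87.7246

87.72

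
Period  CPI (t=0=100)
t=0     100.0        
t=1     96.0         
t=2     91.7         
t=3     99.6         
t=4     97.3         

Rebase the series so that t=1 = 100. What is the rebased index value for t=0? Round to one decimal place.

104.2

Rebased(t=0) = 100.0 / 96.0 × 100 = 104.1667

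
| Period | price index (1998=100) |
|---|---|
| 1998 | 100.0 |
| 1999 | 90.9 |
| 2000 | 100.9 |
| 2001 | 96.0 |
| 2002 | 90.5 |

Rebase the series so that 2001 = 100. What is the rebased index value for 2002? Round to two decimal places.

Rebased(2002) = 90.5 / 96.0 × 100 = 94.2708

94.27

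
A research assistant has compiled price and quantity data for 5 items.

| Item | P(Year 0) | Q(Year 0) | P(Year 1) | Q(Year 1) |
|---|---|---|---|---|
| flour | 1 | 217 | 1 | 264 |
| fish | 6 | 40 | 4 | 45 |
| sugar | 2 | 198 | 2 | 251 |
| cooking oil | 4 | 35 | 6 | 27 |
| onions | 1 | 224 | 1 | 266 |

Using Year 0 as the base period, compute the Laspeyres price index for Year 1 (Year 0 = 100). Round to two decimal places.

99.18

Laspeyres price index uses base-period quantities as weights.
ΣP(Year 1)·Q(Year 0) = 1×217 + 4×40 + 2×198 + 6×35 + 1×224 = 217 + 160 + 396 + 210 + 224 = 1207
ΣP(Year 0)·Q(Year 0) = 1×217 + 6×40 + 2×198 + 4×35 + 1×224 = 217 + 240 + 396 + 140 + 224 = 1217
Index = 1207 / 1217 × 100 = 99.1783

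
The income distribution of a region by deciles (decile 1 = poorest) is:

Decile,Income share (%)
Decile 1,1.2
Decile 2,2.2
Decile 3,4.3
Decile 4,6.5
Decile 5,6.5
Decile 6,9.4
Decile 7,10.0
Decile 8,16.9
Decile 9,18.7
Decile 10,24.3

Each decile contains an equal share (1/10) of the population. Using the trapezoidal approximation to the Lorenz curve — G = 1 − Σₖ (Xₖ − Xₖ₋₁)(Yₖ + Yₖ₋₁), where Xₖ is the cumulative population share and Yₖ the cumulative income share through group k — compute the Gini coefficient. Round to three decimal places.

0.400

Cumulative income shares Yₖ: 0.0120, 0.0340, 0.0770, 0.1420, 0.2070, 0.3010, 0.4010, 0.5700, 0.7570, 1.0000
Σ (Xₖ−Xₖ₋₁)(Yₖ+Yₖ₋₁) = (1/10)(0.0120+0.0000) + (1/10)(0.0340+0.0120) + (1/10)(0.0770+0.0340) + (1/10)(0.1420+0.0770) + (1/10)(0.2070+0.1420) + (1/10)(0.3010+0.2070) + (1/10)(0.4010+0.3010) + (1/10)(0.5700+0.4010) + (1/10)(0.7570+0.5700) + (1/10)(1.0000+0.7570)
  = 0.0012 + 0.0046 + 0.0111 + 0.0219 + 0.0349 + 0.0508 + 0.0702 + 0.0971 + 0.1327 + 0.1757 = 0.6002
G = 1 − 0.6002 = 0.3998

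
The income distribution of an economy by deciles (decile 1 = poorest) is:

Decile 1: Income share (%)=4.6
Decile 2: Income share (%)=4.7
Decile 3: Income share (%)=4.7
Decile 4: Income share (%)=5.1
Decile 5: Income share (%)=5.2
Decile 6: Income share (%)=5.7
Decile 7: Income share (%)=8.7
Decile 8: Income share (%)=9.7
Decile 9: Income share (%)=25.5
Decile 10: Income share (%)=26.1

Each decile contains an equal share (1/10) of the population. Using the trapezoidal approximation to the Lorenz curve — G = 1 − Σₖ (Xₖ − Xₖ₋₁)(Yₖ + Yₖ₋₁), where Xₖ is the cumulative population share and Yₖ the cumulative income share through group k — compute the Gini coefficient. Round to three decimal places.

0.375

Cumulative income shares Yₖ: 0.0460, 0.0930, 0.1400, 0.1910, 0.2430, 0.3000, 0.3870, 0.4840, 0.7390, 1.0000
Σ (Xₖ−Xₖ₋₁)(Yₖ+Yₖ₋₁) = (1/10)(0.0460+0.0000) + (1/10)(0.0930+0.0460) + (1/10)(0.1400+0.0930) + (1/10)(0.1910+0.1400) + (1/10)(0.2430+0.1910) + (1/10)(0.3000+0.2430) + (1/10)(0.3870+0.3000) + (1/10)(0.4840+0.3870) + (1/10)(0.7390+0.4840) + (1/10)(1.0000+0.7390)
  = 0.0046 + 0.0139 + 0.0233 + 0.0331 + 0.0434 + 0.0543 + 0.0687 + 0.0871 + 0.1223 + 0.1739 = 0.6246
G = 1 − 0.6246 = 0.3754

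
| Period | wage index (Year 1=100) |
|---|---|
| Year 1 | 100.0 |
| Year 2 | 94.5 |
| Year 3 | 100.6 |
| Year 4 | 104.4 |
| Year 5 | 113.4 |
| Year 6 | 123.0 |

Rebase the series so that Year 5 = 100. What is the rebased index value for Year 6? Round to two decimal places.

108.47

Rebased(Year 6) = 123.0 / 113.4 × 100 = 108.4656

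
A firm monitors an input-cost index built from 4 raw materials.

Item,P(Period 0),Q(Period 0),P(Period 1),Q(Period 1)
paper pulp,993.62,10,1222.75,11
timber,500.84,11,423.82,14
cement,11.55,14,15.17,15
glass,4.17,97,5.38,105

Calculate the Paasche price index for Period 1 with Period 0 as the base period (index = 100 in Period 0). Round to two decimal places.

108.75

Paasche price index uses current-period quantities as weights.
ΣP(Period 1)·Q(Period 1) = 1222.75×11 + 423.82×14 + 15.17×15 + 5.38×105 = 13450.25 + 5933.48 + 227.55 + 564.9 = 20176.18
ΣP(Period 0)·Q(Period 1) = 993.62×11 + 500.84×14 + 11.55×15 + 4.17×105 = 10929.82 + 7011.76 + 173.25 + 437.85 = 18552.68
Index = 20176.18 / 18552.68 × 100 = 108.7508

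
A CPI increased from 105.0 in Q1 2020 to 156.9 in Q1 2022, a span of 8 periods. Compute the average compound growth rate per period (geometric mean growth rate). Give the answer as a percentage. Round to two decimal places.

Growth factor = (156.9/105.0)^(1/8) = (1.494286)^(1/8) = 1.051488
Growth rate = 1.051488 − 1 = 0.051488 = 5.1488%

5.15%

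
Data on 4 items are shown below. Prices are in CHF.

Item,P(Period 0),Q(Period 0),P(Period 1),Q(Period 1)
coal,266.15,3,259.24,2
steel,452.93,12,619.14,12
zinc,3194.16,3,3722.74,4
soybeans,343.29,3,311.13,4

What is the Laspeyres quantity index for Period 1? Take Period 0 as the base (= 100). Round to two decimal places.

119.42

Laspeyres quantity index uses base-period prices as weights.
ΣP(Period 0)·Q(Period 1) = 266.15×2 + 452.93×12 + 3194.16×4 + 343.29×4 = 532.3 + 5435.16 + 12776.64 + 1373.16 = 20117.26
ΣP(Period 0)·Q(Period 0) = 266.15×3 + 452.93×12 + 3194.16×3 + 343.29×3 = 798.45 + 5435.16 + 9582.48 + 1029.87 = 16845.96
Index = 20117.26 / 16845.96 × 100 = 119.4189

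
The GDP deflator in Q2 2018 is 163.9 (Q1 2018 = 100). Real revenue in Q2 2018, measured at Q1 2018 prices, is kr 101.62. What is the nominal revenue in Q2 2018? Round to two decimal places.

Nominal = Real × (Index/100) = 101.62 × (163.9/100)
        = 101.62 × 1.639 = 166.5552

166.56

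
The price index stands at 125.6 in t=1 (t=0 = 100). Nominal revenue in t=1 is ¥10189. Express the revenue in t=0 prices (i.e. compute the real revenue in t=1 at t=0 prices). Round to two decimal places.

8112.26

Real = Nominal ÷ (Index/100) = 10189 ÷ (125.6/100)
     = 10189 ÷ 1.256 = 8112.2611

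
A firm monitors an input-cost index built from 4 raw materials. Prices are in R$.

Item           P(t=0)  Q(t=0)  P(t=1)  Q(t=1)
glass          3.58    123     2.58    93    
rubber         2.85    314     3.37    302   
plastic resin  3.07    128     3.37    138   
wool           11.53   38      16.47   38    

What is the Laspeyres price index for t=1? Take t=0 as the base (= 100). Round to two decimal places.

Laspeyres price index uses base-period quantities as weights.
ΣP(t=1)·Q(t=0) = 2.58×123 + 3.37×314 + 3.37×128 + 16.47×38 = 317.34 + 1058.18 + 431.36 + 625.86 = 2432.74
ΣP(t=0)·Q(t=0) = 3.58×123 + 2.85×314 + 3.07×128 + 11.53×38 = 440.34 + 894.9 + 392.96 + 438.14 = 2166.34
Index = 2432.74 / 2166.34 × 100 = 112.2972

112.30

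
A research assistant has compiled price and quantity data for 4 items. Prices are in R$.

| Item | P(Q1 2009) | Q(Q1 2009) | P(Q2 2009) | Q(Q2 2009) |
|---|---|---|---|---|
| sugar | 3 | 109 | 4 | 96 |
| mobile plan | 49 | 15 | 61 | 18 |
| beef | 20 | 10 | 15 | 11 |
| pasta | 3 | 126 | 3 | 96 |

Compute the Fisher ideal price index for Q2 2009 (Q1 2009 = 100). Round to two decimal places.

Laspeyres component (base-period weights):
ΣP(Q2 2009)Q(Q1 2009) = 4×109 + 61×15 + 15×10 + 3×126 = 436 + 915 + 150 + 378 = 1879
ΣP(Q1 2009)Q(Q1 2009) = 3×109 + 49×15 + 20×10 + 3×126 = 327 + 735 + 200 + 378 = 1640
L = 1879 / 1640 × 100 = 114.5732
Paasche component (current-period weights):
ΣP(Q2 2009)Q(Q2 2009) = 4×96 + 61×18 + 15×11 + 3×96 = 384 + 1098 + 165 + 288 = 1935
ΣP(Q1 2009)Q(Q2 2009) = 3×96 + 49×18 + 20×11 + 3×96 = 288 + 882 + 220 + 288 = 1678
P = 1935 / 1678 × 100 = 115.3159
Fisher = √(L × P) = √(114.5732 × 115.3159) = 114.9439

114.94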